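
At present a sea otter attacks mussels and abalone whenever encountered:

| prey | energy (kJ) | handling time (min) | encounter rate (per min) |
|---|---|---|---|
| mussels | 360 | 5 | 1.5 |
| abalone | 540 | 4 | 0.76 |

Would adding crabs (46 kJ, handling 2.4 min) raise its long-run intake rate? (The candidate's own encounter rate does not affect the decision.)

No

On mussels and abalone alone, R = ΣλE/(1+Σλh) = 950.4/11.54 = 82.36 kJ/min.
Profitability of crabs: 46/2.4 = 19.17 kJ/min.
19.17 < 82.36, so adding crabs would lower the average — exclude it.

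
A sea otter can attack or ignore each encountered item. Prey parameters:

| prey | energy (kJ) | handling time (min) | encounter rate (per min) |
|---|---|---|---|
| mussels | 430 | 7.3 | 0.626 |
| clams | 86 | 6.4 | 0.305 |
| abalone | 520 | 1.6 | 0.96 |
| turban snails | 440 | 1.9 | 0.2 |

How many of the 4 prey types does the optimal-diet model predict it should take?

E/h in descending order: abalone 325, turban snails 232, mussels 58.9, clams 13.4 kJ/min. The optimal diet is the largest prefix of this list for which every included type satisfies E_i/h_i > R on the types above it.
Rate on top 1: 196.8. turban snails: 232 > 196.8 → include.
Rate on top 2: 201.4. mussels: 58.9 < 201.4 → exclude; stop.
Optimal diet: abalone, turban snails — 2 of 4 types.

2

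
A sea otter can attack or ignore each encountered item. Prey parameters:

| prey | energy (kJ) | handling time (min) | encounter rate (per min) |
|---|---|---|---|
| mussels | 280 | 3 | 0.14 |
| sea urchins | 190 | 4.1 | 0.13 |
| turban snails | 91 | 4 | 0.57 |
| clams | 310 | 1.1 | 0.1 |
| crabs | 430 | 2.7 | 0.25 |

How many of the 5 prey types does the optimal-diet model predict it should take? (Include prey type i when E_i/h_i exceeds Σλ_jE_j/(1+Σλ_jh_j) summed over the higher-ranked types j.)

3

Rank by E/h (kJ/min): clams 282, crabs 159, mussels 93.3, sea urchins 46.3, turban snails 22.8. Include each in turn until the next type's E/h falls below the running intake rate.
Rate on top 1: 27.93. crabs: 159 > 27.93 → include.
Rate on top 2: 77.59. mussels: 93.3 > 77.59 → include.
Rate on top 3: 80.59. sea urchins: 46.3 < 80.59 → exclude; stop.
Optimal diet: clams, crabs, mussels — 3 of 5 types.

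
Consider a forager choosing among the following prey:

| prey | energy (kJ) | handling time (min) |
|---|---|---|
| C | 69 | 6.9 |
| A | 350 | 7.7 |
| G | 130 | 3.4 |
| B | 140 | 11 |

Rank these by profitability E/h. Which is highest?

A

Profitability E/h (kJ/min): C = 69/6.9 = 10, A = 350/7.7 = 45.5, G = 130/3.4 = 38.2, B = 140/11 = 12.7.
Ranked: A > G > B > C.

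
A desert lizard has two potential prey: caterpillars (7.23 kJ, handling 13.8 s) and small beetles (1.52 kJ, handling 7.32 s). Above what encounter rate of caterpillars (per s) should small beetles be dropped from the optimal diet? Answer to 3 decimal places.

At the threshold, the rate on caterpillars alone equals the profitability of small beetles: λ·7.23/(1 + λ·13.8) = 1.52/7.32 = 0.2077.
Rearranging, λ(7.23 − 0.2077×13.8) = 0.2077, so λ = 0.2077/4.364 = 0.04758 per s.

0.048 per s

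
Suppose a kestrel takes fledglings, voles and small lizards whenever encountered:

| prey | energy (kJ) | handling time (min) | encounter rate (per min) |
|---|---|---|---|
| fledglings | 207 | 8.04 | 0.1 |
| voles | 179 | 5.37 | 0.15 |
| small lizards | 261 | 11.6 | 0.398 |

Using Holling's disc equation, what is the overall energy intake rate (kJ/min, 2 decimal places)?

20.96 kJ/min

R = Σλ_iE_i / (1 + Σλ_ih_i)
Numerator: 0.1×207 + 0.15×179 + 0.398×261 = 151.4
Denominator: 1 + 0.1×8.04 + 0.15×5.37 + 0.398×11.6 = 7.226
R = 151.4/7.226 = 20.96 kJ/min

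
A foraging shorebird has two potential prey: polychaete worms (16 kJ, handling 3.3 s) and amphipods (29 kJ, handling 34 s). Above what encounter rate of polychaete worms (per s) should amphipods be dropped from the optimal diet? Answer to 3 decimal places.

0.065 per s

At the threshold, the rate on polychaete worms alone equals the profitability of amphipods: λ·16/(1 + λ·3.3) = 29/34 = 0.8529.
Rearranging, λ(16 − 0.8529×3.3) = 0.8529, so λ = 0.8529/13.19 = 0.06469 per s.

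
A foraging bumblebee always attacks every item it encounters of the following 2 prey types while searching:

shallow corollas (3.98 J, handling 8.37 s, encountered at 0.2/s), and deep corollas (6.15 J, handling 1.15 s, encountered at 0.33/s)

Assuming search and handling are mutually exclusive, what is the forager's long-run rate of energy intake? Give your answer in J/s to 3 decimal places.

0.925 J/s

R = Σλ_iE_i / (1 + Σλ_ih_i)
Numerator: 0.2×3.98 + 0.33×6.15 = 2.825
Denominator: 1 + 0.2×8.37 + 0.33×1.15 = 3.054
R = 2.825/3.054 = 0.9253 J/s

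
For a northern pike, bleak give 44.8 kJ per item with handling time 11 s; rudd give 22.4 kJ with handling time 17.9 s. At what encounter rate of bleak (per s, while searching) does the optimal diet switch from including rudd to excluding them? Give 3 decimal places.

Drop rudd once their profitability E₂/h₂ falls below the rate achievable on bleak alone: E₂/h₂ = λE₁/(1 + λh₁).
Solve for λ: λE₁h₂ = E₂(1 + λh₁) → λ(E₁h₂ − E₂h₁) = E₂ → λ = E₂/(E₁h₂ − E₂h₁).
λ = 22.4/(44.8×17.9 − 22.4×11) = 22.4/555.5 = 0.04032 per s.

0.040 per s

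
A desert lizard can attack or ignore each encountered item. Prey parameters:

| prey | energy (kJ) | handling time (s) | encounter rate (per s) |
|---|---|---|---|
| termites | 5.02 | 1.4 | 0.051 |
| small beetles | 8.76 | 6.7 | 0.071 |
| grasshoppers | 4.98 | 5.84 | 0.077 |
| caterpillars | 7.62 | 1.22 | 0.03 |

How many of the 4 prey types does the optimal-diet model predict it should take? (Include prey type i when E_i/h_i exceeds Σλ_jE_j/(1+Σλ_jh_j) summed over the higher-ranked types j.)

4

Profitabilities (E/h, kJ/s): caterpillars 6.25, termites 3.59, small beetles 1.31, grasshoppers 0.853. Add prey in this order while the next type's profitability exceeds the intake rate on those already taken.
Rate on top 1: 0.2205. termites: 3.59 > 0.2205 → include.
Rate on top 2: 0.4374. small beetles: 1.31 > 0.4374 → include.
Rate on top 3: 0.6987. grasshoppers: 0.853 > 0.6987 → include.
Optimal diet: caterpillars, termites, small beetles, grasshoppers — 4 of 4 types.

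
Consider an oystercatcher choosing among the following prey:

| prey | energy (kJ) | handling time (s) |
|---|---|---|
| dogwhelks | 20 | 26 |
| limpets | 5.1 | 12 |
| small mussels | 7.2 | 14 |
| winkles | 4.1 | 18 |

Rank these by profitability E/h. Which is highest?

In descending order of E/h:
dogwhelks: 20/26 = 0.769 kJ/s
small mussels: 7.2/14 = 0.514 kJ/s
limpets: 5.1/12 = 0.425 kJ/s
winkles: 4.1/18 = 0.228 kJ/s

dogwhelks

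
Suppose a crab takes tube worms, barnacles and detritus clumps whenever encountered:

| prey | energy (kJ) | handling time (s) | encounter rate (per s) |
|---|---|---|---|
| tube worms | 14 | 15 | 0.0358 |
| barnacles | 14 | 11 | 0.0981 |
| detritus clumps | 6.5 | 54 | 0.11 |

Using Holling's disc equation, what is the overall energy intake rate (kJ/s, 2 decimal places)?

Energy encountered per unit search time: 0.0358×14 + 0.0981×14 + 0.11×6.5 = 2.59 kJ/s.
Handling time per unit search time: 0.0358×15 + 0.0981×11 + 0.11×54 = 7.556.
Rate = 2.59/(1 + 7.556) = 0.3027 kJ/s.

0.30 kJ/s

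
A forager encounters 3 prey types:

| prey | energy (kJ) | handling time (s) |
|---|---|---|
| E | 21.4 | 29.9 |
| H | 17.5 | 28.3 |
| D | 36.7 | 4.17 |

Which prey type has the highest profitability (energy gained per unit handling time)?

Profitability E/h (kJ/s): E = 21.4/29.9 = 0.716, H = 17.5/28.3 = 0.618, D = 36.7/4.17 = 8.8.
Ranked: D > E > H.

D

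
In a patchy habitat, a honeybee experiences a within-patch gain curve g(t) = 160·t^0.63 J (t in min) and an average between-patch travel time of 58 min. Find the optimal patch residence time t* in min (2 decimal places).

98.76 min

Optimal t* satisfies g'(t*) = g(t*)/(T + t*).
g'(t) = 0.63·160·t^-0.37. Setting 0.63·160·t^-0.37 = 160·t^0.63/(58+t) gives 0.63(58+t) = t, so 0.37·t = 0.63×58.
t* = 0.63×58/0.37 = 98.76 min.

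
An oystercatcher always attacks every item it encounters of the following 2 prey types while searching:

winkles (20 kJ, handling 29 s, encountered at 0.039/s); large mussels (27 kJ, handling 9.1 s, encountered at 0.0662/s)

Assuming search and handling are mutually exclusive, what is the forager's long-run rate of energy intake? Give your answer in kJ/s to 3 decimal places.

0.939 kJ/s

Energy encountered per unit search time: 0.039×20 + 0.0662×27 = 2.567 kJ/s.
Handling time per unit search time: 0.039×29 + 0.0662×9.1 = 1.733.
Rate = 2.567/(1 + 1.733) = 0.9393 kJ/s.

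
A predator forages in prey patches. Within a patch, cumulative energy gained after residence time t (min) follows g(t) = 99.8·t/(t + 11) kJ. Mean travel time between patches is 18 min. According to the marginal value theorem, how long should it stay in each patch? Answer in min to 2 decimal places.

14.07 min

Optimal t* satisfies g'(t*) = g(t*)/(T + t*).
g'(t) = 99.8·11/(t + 11)². Setting 99.8·11/(t+11)² = 99.8t/[(t+11)(18+t)] gives 11(18+t) = t(t+11), so t² = 11×18 = 198.
t* = √198 = 14.07 min.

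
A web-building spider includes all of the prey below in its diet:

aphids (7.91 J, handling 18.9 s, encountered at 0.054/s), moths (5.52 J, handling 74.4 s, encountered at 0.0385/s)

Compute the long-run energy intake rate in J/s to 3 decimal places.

0.131 J/s

R = (0.054×7.91 + 0.0385×5.52) / (1 + 0.054×18.9 + 0.0385×74.4) = 0.6397/4.885 = 0.1309 J/s.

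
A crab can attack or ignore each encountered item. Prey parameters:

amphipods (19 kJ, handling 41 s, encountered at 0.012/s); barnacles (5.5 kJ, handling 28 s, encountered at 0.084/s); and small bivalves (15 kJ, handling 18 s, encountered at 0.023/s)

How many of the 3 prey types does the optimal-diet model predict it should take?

E/h in descending order: small bivalves 0.833, amphipods 0.463, barnacles 0.196 kJ/s. The optimal diet is the largest prefix of this list for which every included type satisfies E_i/h_i > R on the types above it.
Rate on top 1: 0.244. amphipods: 0.463 > 0.244 → include.
Rate on top 2: 0.3006. barnacles: 0.196 < 0.3006 → exclude; stop.
Optimal diet: small bivalves, amphipods — 2 of 3 types.

2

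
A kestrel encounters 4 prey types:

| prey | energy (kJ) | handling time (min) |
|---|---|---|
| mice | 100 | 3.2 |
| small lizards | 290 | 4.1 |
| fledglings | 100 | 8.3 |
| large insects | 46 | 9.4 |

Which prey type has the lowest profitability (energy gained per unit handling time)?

large insects

In descending order of E/h:
small lizards: 290/4.1 = 70.7 kJ/min
mice: 100/3.2 = 31.2 kJ/min
fledglings: 100/8.3 = 12 kJ/min
large insects: 46/9.4 = 4.89 kJ/min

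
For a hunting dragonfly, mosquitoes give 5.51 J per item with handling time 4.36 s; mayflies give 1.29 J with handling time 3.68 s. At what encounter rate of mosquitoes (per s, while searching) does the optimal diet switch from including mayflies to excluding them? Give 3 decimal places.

0.088 per s

The zero-one rule: include mayflies iff E₂/h₂ > λE₁/(1+λh₁). Equality gives the switch point.
λE₁h₂ = E₂ + λE₂h₁ ⇒ λ = E₂/(E₁h₂ − E₂h₁) = 1.29/(20.28 − 5.624) = 0.08804 per s.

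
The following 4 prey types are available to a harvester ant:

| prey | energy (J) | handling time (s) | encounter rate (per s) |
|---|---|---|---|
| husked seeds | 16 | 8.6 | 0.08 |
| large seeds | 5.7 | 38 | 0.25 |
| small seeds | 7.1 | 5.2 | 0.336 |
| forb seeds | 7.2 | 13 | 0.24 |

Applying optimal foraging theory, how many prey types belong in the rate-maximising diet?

2

E/h in descending order: husked seeds 1.86, small seeds 1.37, forb seeds 0.554, large seeds 0.15 J/s. The optimal diet is the largest prefix of this list for which every included type satisfies E_i/h_i > R on the types above it.
Rate on top 1: 0.7583. small seeds: 1.37 > 0.7583 → include.
Rate on top 2: 1.067. forb seeds: 0.554 < 1.067 → exclude; stop.
Optimal diet: husked seeds, small seeds — 2 of 4 types.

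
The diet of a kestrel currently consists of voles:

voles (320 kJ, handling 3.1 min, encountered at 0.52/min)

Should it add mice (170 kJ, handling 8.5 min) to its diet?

No

Intake rate on the current diet: R = (0.52×320) / (1 + 0.52×3.1) = 166.4/2.612 = 63.71 kJ/min.
mice: E/h = 170/8.5 = 20 kJ/min.
20 < 63.71, so adding mice would lower the average — exclude it.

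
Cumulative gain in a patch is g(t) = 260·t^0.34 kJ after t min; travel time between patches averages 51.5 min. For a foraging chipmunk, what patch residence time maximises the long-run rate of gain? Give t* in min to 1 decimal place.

26.5 min

Optimal t* satisfies g'(t*) = g(t*)/(T + t*).
g'(t) = 0.34·260·t^-0.66. Setting 0.34·260·t^-0.66 = 260·t^0.34/(51.5+t) gives 0.34(51.5+t) = t, so 0.66·t = 0.34×51.5.
t* = 0.34×51.5/0.66 = 26.53 min.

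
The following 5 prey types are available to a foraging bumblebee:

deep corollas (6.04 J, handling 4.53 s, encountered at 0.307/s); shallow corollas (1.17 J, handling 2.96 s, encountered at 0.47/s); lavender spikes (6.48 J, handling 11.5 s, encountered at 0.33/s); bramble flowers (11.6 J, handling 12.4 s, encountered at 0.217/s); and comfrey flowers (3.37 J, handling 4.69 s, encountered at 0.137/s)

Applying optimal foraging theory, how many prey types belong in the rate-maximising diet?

E/h in descending order: deep corollas 1.33, bramble flowers 0.935, comfrey flowers 0.719, lavender spikes 0.563, shallow corollas 0.395 J/s. The optimal diet is the largest prefix of this list for which every included type satisfies E_i/h_i > R on the types above it.
Rate on top 1: 0.7756. bramble flowers: 0.935 > 0.7756 → include.
Rate on top 2: 0.8603. comfrey flowers: 0.719 < 0.8603 → exclude; stop.
Optimal diet: deep corollas, bramble flowers — 2 of 5 types.

2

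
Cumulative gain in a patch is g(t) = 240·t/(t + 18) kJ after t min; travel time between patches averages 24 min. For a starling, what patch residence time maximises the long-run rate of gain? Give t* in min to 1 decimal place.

20.8 min

Optimal t* satisfies g'(t*) = g(t*)/(T + t*).
g'(t) = 240·18/(t + 18)². Setting 240·18/(t+18)² = 240t/[(t+18)(24+t)] gives 18(24+t) = t(t+18), so t² = 18×24 = 432.
t* = √432 = 20.78 min.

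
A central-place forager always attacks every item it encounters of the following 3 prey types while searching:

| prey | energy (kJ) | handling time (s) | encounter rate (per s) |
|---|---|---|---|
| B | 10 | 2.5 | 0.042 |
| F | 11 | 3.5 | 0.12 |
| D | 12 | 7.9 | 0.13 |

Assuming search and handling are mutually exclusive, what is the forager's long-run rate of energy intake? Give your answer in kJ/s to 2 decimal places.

R = (0.042×10 + 0.12×11 + 0.13×12) / (1 + 0.042×2.5 + 0.12×3.5 + 0.13×7.9) = 3.3/2.552 = 1.293 kJ/s.

1.29 kJ/s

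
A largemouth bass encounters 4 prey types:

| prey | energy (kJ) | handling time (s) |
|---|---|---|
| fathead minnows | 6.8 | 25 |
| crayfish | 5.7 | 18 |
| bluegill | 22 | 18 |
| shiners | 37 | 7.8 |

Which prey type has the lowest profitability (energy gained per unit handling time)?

fathead minnows

Profitability E/h (kJ/s): fathead minnows = 6.8/25 = 0.272, crayfish = 5.7/18 = 0.317, bluegill = 22/18 = 1.22, shiners = 37/7.8 = 4.74.
Ranked: shiners > bluegill > crayfish > fathead minnows.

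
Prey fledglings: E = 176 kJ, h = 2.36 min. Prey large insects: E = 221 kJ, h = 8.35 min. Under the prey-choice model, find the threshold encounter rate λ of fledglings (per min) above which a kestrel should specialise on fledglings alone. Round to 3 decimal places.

The zero-one rule: include large insects iff E₂/h₂ > λE₁/(1+λh₁). Equality gives the switch point.
λE₁h₂ = E₂ + λE₂h₁ ⇒ λ = E₂/(E₁h₂ − E₂h₁) = 221/(1470 − 521.6) = 0.2331 per min.

0.233 per min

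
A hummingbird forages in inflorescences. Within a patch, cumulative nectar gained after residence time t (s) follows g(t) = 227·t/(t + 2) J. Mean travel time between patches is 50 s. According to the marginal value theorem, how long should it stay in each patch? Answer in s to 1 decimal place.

10.0 s

Maximise g(t)/(T+t): set derivative to zero → g'(t)(T+t) = g(t).
g'(t) = 227·2/(t + 2)². Setting 227·2/(t+2)² = 227t/[(t+2)(50+t)] gives 2(50+t) = t(t+2), so t² = 2×50 = 100.
t* = √100 = 10 s.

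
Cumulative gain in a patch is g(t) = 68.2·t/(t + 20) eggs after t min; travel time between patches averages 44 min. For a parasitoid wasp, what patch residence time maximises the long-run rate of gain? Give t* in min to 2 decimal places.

29.66 min

Optimal t* satisfies g'(t*) = g(t*)/(T + t*).
g'(t) = 68.2·20/(t + 20)². Setting 68.2·20/(t+20)² = 68.2t/[(t+20)(44+t)] gives 20(44+t) = t(t+20), so t² = 20×44 = 880.
t* = √880 = 29.66 min.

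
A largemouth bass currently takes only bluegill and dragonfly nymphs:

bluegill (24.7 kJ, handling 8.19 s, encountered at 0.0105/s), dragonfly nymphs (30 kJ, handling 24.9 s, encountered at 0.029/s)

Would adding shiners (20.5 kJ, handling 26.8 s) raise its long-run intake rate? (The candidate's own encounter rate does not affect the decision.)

Yes

On bluegill and dragonfly nymphs alone, R = ΣλE/(1+Σλh) = 1.129/1.808 = 0.6246 kJ/s.
shiners: E/h = 20.5/26.8 = 0.7649 kJ/s.
0.7649 > 0.6246, so adding shiners raises the average — include it.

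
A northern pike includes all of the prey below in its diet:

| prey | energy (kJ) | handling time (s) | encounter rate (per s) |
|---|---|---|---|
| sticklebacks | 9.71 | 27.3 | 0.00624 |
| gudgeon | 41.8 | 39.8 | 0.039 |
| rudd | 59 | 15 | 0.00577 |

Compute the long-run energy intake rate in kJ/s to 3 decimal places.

0.723 kJ/s

R = Σλ_iE_i / (1 + Σλ_ih_i)
Numerator: 0.00624×9.71 + 0.039×41.8 + 0.00577×59 = 2.031
Denominator: 1 + 0.00624×27.3 + 0.039×39.8 + 0.00577×15 = 2.809
R = 2.031/2.809 = 0.7231 kJ/s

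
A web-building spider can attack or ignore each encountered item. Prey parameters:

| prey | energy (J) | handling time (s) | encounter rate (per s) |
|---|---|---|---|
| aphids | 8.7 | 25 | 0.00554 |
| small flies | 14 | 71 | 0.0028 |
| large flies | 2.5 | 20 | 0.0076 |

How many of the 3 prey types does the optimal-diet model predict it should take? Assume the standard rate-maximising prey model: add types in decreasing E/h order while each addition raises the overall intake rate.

E/h in descending order: aphids 0.348, small flies 0.197, large flies 0.125 J/s. The optimal diet is the largest prefix of this list for which every included type satisfies E_i/h_i > R on the types above it.
Rate on top 1: 0.04233. small flies: 0.197 > 0.04233 → include.
Rate on top 2: 0.06535. large flies: 0.125 > 0.06535 → include.
Optimal diet: aphids, small flies, large flies — 3 of 3 types.

3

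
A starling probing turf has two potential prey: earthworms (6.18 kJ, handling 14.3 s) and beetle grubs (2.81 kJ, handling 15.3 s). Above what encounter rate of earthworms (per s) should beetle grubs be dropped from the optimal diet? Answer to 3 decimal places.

0.052 per s

At the threshold, the rate on earthworms alone equals the profitability of beetle grubs: λ·6.18/(1 + λ·14.3) = 2.81/15.3 = 0.1837.
Rearranging, λ(6.18 − 0.1837×14.3) = 0.1837, so λ = 0.1837/3.554 = 0.05168 per s.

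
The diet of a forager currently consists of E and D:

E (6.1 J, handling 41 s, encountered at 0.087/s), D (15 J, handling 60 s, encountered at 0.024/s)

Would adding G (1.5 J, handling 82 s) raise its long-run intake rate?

No

Intake rate on the current diet: R = (0.087×6.1 + 0.024×15) / (1 + 0.087×41 + 0.024×60) = 0.8907/6.007 = 0.1483 J/s.
G: E/h = 1.5/82 = 0.01829 J/s.
Since 0.01829 < R, time spent handling G is better spent searching.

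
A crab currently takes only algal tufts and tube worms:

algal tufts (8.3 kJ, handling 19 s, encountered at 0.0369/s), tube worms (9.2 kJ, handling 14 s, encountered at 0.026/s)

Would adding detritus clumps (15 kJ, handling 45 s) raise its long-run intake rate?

Yes

Intake rate on the current diet: R = (0.0369×8.3 + 0.026×9.2) / (1 + 0.0369×19 + 0.026×14) = 0.5455/2.065 = 0.2641 kJ/s.
Profitability of detritus clumps: 15/45 = 0.3333 kJ/s.
Since 0.3333 > R, including detritus clumps increases the long-run rate.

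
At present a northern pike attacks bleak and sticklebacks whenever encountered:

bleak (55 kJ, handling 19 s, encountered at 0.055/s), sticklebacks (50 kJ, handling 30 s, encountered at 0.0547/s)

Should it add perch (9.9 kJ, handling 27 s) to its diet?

No

Intake rate on the current diet: R = (0.055×55 + 0.0547×50) / (1 + 0.055×19 + 0.0547×30) = 5.76/3.686 = 1.563 kJ/s.
perch: E/h = 9.9/27 = 0.3667 kJ/s.
Since 0.3667 < R, time spent handling perch is better spent searching.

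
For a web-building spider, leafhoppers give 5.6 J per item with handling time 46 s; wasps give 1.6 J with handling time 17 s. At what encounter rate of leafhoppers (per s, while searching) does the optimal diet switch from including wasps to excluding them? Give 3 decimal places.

0.074 per s

Drop wasps once their profitability E₂/h₂ falls below the rate achievable on leafhoppers alone: E₂/h₂ = λE₁/(1 + λh₁).
Solve for λ: λE₁h₂ = E₂(1 + λh₁) → λ(E₁h₂ − E₂h₁) = E₂ → λ = E₂/(E₁h₂ − E₂h₁).
λ = 1.6/(5.6×17 − 1.6×46) = 1.6/21.6 = 0.07407 per s.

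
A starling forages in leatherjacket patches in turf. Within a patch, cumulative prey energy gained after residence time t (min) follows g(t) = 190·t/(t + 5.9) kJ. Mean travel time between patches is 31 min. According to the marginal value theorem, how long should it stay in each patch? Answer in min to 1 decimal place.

13.5 min

Maximise g(t)/(T+t): set derivative to zero → g'(t)(T+t) = g(t).
g'(t) = 190·5.9/(t + 5.9)². Setting 190·5.9/(t+5.9)² = 190t/[(t+5.9)(31+t)] gives 5.9(31+t) = t(t+5.9), so t² = 5.9×31 = 182.9.
t* = √182.9 = 13.52 min.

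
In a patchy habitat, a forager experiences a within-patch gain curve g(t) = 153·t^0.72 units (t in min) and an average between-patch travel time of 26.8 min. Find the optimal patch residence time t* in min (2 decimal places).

Optimal t* satisfies g'(t*) = g(t*)/(T + t*).
g'(t) = 0.72·153·t^-0.28. Setting 0.72·153·t^-0.28 = 153·t^0.72/(26.8+t) gives 0.72(26.8+t) = t, so 0.28·t = 0.72×26.8.
t* = 0.72×26.8/0.28 = 68.91 min.

68.91 min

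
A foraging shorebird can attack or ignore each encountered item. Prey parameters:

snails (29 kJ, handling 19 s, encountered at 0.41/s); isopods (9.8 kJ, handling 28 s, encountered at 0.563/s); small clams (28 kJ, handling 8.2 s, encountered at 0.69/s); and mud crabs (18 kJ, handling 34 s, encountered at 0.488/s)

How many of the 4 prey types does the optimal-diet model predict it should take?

E/h in descending order: small clams 3.41, snails 1.53, mud crabs 0.529, isopods 0.35 kJ/s. The optimal diet is the largest prefix of this list for which every included type satisfies E_i/h_i > R on the types above it.
Rate on top 1: 2.902. snails: 1.53 < 2.902 → exclude; stop.
Optimal diet: small clams — 1 of 4 types.

1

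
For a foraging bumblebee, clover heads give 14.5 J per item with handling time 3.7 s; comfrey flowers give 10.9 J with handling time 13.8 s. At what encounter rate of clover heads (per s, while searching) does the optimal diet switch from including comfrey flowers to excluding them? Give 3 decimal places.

The zero-one rule: include comfrey flowers iff E₂/h₂ > λE₁/(1+λh₁). Equality gives the switch point.
λE₁h₂ = E₂ + λE₂h₁ ⇒ λ = E₂/(E₁h₂ − E₂h₁) = 10.9/(200.1 − 40.33) = 0.06822 per s.

0.068 per s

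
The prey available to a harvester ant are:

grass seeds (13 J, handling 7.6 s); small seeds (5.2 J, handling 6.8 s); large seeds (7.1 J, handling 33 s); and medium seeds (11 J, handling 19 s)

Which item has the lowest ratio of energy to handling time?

large seeds

Profitability E/h (J/s): grass seeds = 13/7.6 = 1.71, small seeds = 5.2/6.8 = 0.765, large seeds = 7.1/33 = 0.215, medium seeds = 11/19 = 0.579.
Ranked: grass seeds > small seeds > medium seeds > large seeds.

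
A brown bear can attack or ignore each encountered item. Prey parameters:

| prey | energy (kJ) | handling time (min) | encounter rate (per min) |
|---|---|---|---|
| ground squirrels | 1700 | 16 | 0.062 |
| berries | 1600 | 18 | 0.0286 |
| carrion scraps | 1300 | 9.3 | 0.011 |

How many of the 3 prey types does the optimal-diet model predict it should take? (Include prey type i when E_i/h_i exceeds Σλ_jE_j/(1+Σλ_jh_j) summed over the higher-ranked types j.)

E/h in descending order: carrion scraps 140, ground squirrels 106, berries 88.9 kJ/min. The optimal diet is the largest prefix of this list for which every included type satisfies E_i/h_i > R on the types above it.
Rate on top 1: 12.97. ground squirrels: 106 > 12.97 → include.
Rate on top 2: 57.16. berries: 88.9 > 57.16 → include.
Optimal diet: carrion scraps, ground squirrels, berries — 3 of 3 types.

3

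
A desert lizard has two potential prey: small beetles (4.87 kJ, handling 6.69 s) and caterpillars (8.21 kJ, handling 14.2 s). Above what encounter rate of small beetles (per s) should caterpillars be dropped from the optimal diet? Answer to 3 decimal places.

0.577 per s

Drop caterpillars once their profitability E₂/h₂ falls below the rate achievable on small beetles alone: E₂/h₂ = λE₁/(1 + λh₁).
Solve for λ: λE₁h₂ = E₂(1 + λh₁) → λ(E₁h₂ − E₂h₁) = E₂ → λ = E₂/(E₁h₂ − E₂h₁).
λ = 8.21/(4.87×14.2 − 8.21×6.69) = 8.21/14.23 = 0.577 per s.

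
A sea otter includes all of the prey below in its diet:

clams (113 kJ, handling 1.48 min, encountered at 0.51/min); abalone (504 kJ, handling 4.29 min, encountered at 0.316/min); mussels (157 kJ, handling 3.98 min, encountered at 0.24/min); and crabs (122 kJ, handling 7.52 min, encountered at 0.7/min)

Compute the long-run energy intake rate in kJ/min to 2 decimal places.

Energy encountered per unit search time: 0.51×113 + 0.316×504 + 0.24×157 + 0.7×122 = 340 kJ/min.
Handling time per unit search time: 0.51×1.48 + 0.316×4.29 + 0.24×3.98 + 0.7×7.52 = 8.33.
Rate = 340/(1 + 8.33) = 36.44 kJ/min.

36.44 kJ/min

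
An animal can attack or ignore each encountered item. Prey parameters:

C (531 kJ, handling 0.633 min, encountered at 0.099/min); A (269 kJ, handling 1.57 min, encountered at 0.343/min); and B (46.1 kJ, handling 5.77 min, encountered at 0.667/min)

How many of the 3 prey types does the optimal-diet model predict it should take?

2

Rank by E/h (kJ/min): C 839, A 171, B 7.99. Include each in turn until the next type's E/h falls below the running intake rate.
Rate on top 1: 49.47. A: 171 > 49.47 → include.
Rate on top 2: 90.46. B: 7.99 < 90.46 → exclude; stop.
Optimal diet: C, A — 2 of 3 types.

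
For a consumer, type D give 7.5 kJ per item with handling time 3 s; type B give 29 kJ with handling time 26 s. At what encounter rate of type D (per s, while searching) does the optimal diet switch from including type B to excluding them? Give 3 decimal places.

The zero-one rule: include type B iff E₂/h₂ > λE₁/(1+λh₁). Equality gives the switch point.
λE₁h₂ = E₂ + λE₂h₁ ⇒ λ = E₂/(E₁h₂ − E₂h₁) = 29/(195 − 87) = 0.2685 per s.

0.269 per s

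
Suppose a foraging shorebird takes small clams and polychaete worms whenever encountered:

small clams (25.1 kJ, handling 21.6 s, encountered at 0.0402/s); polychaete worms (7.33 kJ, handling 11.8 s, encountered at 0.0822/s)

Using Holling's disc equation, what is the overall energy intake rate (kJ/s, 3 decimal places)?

R = Σλ_iE_i / (1 + Σλ_ih_i)
Numerator: 0.0402×25.1 + 0.0822×7.33 = 1.612
Denominator: 1 + 0.0402×21.6 + 0.0822×11.8 = 2.838
R = 1.612/2.838 = 0.5678 kJ/s

0.568 kJ/s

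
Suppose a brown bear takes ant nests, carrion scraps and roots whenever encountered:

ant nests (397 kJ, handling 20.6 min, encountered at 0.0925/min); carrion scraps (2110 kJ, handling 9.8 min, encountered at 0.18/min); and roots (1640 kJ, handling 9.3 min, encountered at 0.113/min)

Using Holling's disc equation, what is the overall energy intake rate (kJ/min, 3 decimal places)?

105.210 kJ/min

Energy encountered per unit search time: 0.0925×397 + 0.18×2110 + 0.113×1640 = 601.8 kJ/min.
Handling time per unit search time: 0.0925×20.6 + 0.18×9.8 + 0.113×9.3 = 4.72.
Rate = 601.8/(1 + 4.72) = 105.2 kJ/min.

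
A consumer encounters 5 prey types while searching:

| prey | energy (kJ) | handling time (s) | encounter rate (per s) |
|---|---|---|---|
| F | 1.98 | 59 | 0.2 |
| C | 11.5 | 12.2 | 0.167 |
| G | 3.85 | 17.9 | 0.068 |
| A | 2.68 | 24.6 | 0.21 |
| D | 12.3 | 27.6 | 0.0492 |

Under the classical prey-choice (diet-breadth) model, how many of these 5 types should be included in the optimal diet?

Profitabilities (E/h, kJ/s): C 0.943, D 0.446, G 0.215, A 0.109, F 0.0336. Add prey in this order while the next type's profitability exceeds the intake rate on those already taken.
Rate on top 1: 0.6323. D: 0.446 < 0.6323 → exclude; stop.
Optimal diet: C — 1 of 5 types.

1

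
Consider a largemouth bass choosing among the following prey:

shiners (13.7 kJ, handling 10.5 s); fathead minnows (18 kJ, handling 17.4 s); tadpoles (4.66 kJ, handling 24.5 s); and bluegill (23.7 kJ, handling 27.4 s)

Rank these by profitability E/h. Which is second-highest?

Profitability E/h (kJ/s): shiners = 13.7/10.5 = 1.3, fathead minnows = 18/17.4 = 1.03, tadpoles = 4.66/24.5 = 0.19, bluegill = 23.7/27.4 = 0.865.
Ranked: shiners > fathead minnows > bluegill > tadpoles.

fathead minnows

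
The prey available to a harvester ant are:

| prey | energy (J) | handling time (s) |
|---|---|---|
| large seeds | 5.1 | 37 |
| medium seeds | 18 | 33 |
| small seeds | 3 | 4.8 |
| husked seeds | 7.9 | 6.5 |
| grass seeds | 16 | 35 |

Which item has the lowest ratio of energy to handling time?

In descending order of E/h:
husked seeds: 7.9/6.5 = 1.22 J/s
small seeds: 3/4.8 = 0.625 J/s
medium seeds: 18/33 = 0.545 J/s
grass seeds: 16/35 = 0.457 J/s
large seeds: 5.1/37 = 0.138 J/s

large seeds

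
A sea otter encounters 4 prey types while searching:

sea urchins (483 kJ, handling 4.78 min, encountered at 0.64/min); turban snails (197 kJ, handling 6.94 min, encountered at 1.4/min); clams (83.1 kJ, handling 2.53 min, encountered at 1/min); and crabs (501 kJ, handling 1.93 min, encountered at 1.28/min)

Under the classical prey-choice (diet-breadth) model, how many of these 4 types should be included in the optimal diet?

Rank by E/h (kJ/min): crabs 260, sea urchins 101, clams 32.8, turban snails 28.4. Include each in turn until the next type's E/h falls below the running intake rate.
Rate on top 1: 184.8. sea urchins: 101 < 184.8 → exclude; stop.
Optimal diet: crabs — 1 of 4 types.

1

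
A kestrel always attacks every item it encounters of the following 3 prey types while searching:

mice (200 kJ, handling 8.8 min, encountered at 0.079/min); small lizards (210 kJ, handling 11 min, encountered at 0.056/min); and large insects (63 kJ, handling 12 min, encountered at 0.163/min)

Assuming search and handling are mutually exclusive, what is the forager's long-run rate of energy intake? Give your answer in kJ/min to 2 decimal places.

8.87 kJ/min

Energy encountered per unit search time: 0.079×200 + 0.056×210 + 0.163×63 = 37.83 kJ/min.
Handling time per unit search time: 0.079×8.8 + 0.056×11 + 0.163×12 = 3.267.
Rate = 37.83/(1 + 3.267) = 8.865 kJ/min.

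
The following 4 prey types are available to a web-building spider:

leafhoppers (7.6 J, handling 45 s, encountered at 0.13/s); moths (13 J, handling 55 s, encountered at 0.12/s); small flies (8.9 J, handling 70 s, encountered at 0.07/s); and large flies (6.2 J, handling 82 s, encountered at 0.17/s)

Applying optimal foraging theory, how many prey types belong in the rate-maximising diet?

1

Rank by E/h (J/s): moths 0.236, leafhoppers 0.169, small flies 0.127, large flies 0.0756. Include each in turn until the next type's E/h falls below the running intake rate.
Rate on top 1: 0.2053. leafhoppers: 0.169 < 0.2053 → exclude; stop.
Optimal diet: moths — 1 of 4 types.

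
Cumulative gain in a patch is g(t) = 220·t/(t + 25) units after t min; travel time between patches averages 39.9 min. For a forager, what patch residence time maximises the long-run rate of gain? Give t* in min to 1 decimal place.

By the marginal value theorem, leave when the instantaneous gain rate g'(t) equals the habitat-wide average g(t)/(T + t).
g'(t) = 220·25/(t + 25)². Setting 220·25/(t+25)² = 220t/[(t+25)(39.9+t)] gives 25(39.9+t) = t(t+25), so t² = 25×39.9 = 997.5.
t* = √997.5 = 31.58 min.

31.6 min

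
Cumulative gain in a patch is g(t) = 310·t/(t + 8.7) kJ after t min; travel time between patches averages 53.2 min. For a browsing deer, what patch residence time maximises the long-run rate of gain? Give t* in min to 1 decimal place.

21.5 min

Maximise g(t)/(T+t): set derivative to zero → g'(t)(T+t) = g(t).
g'(t) = 310·8.7/(t + 8.7)². Setting 310·8.7/(t+8.7)² = 310t/[(t+8.7)(53.2+t)] gives 8.7(53.2+t) = t(t+8.7), so t² = 8.7×53.2 = 462.8.
t* = √462.8 = 21.51 min.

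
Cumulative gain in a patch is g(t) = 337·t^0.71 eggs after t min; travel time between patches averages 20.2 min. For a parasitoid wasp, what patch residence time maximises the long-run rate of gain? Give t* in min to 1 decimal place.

49.5 min

By the marginal value theorem, leave when the instantaneous gain rate g'(t) equals the habitat-wide average g(t)/(T + t).
g'(t) = 0.71·337·t^-0.29. Setting 0.71·337·t^-0.29 = 337·t^0.71/(20.2+t) gives 0.71(20.2+t) = t, so 0.29·t = 0.71×20.2.
t* = 0.71×20.2/0.29 = 49.46 min.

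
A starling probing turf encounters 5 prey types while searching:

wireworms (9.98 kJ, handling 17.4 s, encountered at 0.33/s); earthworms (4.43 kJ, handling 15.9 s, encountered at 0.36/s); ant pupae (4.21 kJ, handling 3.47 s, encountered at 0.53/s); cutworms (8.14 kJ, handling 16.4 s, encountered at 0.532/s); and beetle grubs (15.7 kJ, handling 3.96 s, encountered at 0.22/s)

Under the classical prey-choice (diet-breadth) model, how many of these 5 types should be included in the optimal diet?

1

Rank by E/h (kJ/s): beetle grubs 3.96, ant pupae 1.21, wireworms 0.574, cutworms 0.496, earthworms 0.279. Include each in turn until the next type's E/h falls below the running intake rate.
Rate on top 1: 1.846. ant pupae: 1.21 < 1.846 → exclude; stop.
Optimal diet: beetle grubs — 1 of 5 types.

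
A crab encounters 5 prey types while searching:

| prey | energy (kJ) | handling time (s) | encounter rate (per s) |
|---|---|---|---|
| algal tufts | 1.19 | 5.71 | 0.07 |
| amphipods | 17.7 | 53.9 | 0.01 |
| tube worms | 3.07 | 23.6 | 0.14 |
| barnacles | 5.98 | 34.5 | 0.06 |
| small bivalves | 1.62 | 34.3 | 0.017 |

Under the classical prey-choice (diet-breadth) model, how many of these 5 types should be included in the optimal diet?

3

E/h in descending order: amphipods 0.328, algal tufts 0.208, barnacles 0.173, tube worms 0.13, small bivalves 0.0472 kJ/s. The optimal diet is the largest prefix of this list for which every included type satisfies E_i/h_i > R on the types above it.
Rate on top 1: 0.115. algal tufts: 0.208 > 0.115 → include.
Rate on top 2: 0.1343. barnacles: 0.173 > 0.1343 → include.
Rate on top 3: 0.1544. tube worms: 0.13 < 0.1544 → exclude; stop.
Optimal diet: amphipods, algal tufts, barnacles — 3 of 5 types.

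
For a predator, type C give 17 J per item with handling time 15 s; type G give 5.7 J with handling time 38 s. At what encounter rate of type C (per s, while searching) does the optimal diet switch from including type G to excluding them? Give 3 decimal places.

At the threshold, the rate on type C alone equals the profitability of type G: λ·17/(1 + λ·15) = 5.7/38 = 0.15.
Rearranging, λ(17 − 0.15×15) = 0.15, so λ = 0.15/14.75 = 0.01017 per s.

0.010 per s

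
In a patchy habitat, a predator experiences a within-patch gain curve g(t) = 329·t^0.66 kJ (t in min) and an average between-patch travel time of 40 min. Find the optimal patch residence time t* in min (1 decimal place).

Maximise g(t)/(T+t): set derivative to zero → g'(t)(T+t) = g(t).
g'(t) = 0.66·329·t^-0.34. Setting 0.66·329·t^-0.34 = 329·t^0.66/(40+t) gives 0.66(40+t) = t, so 0.34·t = 0.66×40.
t* = 0.66×40/0.34 = 77.65 min.

77.6 min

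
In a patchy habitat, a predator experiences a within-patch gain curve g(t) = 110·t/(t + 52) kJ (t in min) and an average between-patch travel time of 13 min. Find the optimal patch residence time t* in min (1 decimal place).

Optimal t* satisfies g'(t*) = g(t*)/(T + t*).
g'(t) = 110·52/(t + 52)². Setting 110·52/(t+52)² = 110t/[(t+52)(13+t)] gives 52(13+t) = t(t+52), so t² = 52×13 = 676.
t* = √676 = 26 min.

26.0 min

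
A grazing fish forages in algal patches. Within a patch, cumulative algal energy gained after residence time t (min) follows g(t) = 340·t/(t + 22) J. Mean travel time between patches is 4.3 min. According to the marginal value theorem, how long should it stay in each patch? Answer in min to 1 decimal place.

9.7 min

Maximise g(t)/(T+t): set derivative to zero → g'(t)(T+t) = g(t).
g'(t) = 340·22/(t + 22)². Setting 340·22/(t+22)² = 340t/[(t+22)(4.3+t)] gives 22(4.3+t) = t(t+22), so t² = 22×4.3 = 94.6.
t* = √94.6 = 9.726 min.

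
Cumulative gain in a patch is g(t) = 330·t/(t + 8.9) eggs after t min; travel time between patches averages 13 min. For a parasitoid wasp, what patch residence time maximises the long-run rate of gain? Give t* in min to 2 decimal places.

Maximise g(t)/(T+t): set derivative to zero → g'(t)(T+t) = g(t).
g'(t) = 330·8.9/(t + 8.9)². Setting 330·8.9/(t+8.9)² = 330t/[(t+8.9)(13+t)] gives 8.9(13+t) = t(t+8.9), so t² = 8.9×13 = 115.7.
t* = √115.7 = 10.76 min.

10.76 min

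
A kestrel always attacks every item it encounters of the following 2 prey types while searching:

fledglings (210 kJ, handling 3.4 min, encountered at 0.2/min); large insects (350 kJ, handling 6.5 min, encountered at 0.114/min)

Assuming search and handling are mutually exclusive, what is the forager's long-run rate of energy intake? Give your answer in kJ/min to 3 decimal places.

33.829 kJ/min

R = (0.2×210 + 0.114×350) / (1 + 0.2×3.4 + 0.114×6.5) = 81.9/2.421 = 33.83 kJ/min.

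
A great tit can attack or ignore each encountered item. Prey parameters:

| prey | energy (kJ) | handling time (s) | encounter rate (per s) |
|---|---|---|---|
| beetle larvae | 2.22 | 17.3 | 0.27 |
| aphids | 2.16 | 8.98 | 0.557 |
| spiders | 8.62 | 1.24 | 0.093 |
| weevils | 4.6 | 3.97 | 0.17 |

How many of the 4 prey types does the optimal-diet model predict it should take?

2

E/h in descending order: spiders 6.95, weevils 1.16, aphids 0.241, beetle larvae 0.128 kJ/s. The optimal diet is the largest prefix of this list for which every included type satisfies E_i/h_i > R on the types above it.
Rate on top 1: 0.7188. weevils: 1.16 > 0.7188 → include.
Rate on top 2: 0.8846. aphids: 0.241 < 0.8846 → exclude; stop.
Optimal diet: spiders, weevils — 2 of 4 types.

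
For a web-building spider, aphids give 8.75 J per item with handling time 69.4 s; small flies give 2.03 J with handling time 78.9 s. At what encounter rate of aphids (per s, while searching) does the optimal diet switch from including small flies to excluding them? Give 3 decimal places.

0.004 per s

At the threshold, the rate on aphids alone equals the profitability of small flies: λ·8.75/(1 + λ·69.4) = 2.03/78.9 = 0.02573.
Rearranging, λ(8.75 − 0.02573×69.4) = 0.02573, so λ = 0.02573/6.964 = 0.003694 per s.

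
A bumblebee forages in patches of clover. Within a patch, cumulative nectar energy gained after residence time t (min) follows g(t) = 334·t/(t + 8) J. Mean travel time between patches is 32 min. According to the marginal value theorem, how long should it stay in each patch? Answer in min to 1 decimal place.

By the marginal value theorem, leave when the instantaneous gain rate g'(t) equals the habitat-wide average g(t)/(T + t).
g'(t) = 334·8/(t + 8)². Setting 334·8/(t+8)² = 334t/[(t+8)(32+t)] gives 8(32+t) = t(t+8), so t² = 8×32 = 256.
t* = √256 = 16 min.

16.0 min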